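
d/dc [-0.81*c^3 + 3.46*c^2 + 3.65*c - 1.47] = -2.43*c^2 + 6.92*c + 3.65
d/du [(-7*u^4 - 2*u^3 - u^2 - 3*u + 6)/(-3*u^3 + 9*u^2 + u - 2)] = u*(21*u^5 - 126*u^4 - 42*u^3 + 34*u^2 + 92*u - 104)/(9*u^6 - 54*u^5 + 75*u^4 + 30*u^3 - 35*u^2 - 4*u + 4)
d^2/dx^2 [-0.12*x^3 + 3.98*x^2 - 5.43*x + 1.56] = 7.96 - 0.72*x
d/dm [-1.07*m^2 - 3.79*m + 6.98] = -2.14*m - 3.79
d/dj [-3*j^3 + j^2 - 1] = j*(2 - 9*j)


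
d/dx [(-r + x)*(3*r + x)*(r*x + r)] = r*(-3*r^2 + 4*r*x + 2*r + 3*x^2 + 2*x)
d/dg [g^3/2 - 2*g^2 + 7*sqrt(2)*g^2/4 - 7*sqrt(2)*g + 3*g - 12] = 3*g^2/2 - 4*g + 7*sqrt(2)*g/2 - 7*sqrt(2) + 3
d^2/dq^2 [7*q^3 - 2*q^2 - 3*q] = 42*q - 4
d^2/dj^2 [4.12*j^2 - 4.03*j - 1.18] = 8.24000000000000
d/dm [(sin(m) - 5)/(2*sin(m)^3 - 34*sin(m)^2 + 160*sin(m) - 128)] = (8*sin(m) + cos(m)^2 - 22)*cos(m)/((sin(m) - 8)^3*(sin(m) - 1)^2)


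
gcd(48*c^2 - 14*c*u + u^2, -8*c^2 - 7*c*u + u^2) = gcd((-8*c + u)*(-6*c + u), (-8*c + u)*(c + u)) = -8*c + u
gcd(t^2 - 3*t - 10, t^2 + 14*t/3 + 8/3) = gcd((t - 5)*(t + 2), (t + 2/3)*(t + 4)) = 1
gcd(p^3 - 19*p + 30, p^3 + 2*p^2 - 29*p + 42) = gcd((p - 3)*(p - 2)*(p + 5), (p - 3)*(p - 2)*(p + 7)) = p^2 - 5*p + 6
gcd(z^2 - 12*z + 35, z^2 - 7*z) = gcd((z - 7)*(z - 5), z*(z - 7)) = z - 7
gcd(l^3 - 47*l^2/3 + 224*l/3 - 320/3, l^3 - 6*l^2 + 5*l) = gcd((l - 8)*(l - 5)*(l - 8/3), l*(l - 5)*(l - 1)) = l - 5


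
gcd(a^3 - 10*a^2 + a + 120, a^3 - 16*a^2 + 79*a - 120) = a^2 - 13*a + 40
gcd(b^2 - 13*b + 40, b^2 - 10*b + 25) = b - 5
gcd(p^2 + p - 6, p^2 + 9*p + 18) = p + 3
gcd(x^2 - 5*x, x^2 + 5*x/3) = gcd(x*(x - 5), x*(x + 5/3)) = x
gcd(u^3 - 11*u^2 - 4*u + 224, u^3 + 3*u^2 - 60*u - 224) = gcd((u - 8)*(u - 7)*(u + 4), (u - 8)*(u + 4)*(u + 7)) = u^2 - 4*u - 32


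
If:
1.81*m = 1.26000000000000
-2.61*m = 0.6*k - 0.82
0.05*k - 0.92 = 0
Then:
No Solution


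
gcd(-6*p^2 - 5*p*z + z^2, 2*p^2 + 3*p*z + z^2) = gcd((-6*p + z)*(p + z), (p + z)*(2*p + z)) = p + z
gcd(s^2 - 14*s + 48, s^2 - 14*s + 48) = s^2 - 14*s + 48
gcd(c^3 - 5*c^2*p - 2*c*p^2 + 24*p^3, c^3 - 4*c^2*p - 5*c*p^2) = 1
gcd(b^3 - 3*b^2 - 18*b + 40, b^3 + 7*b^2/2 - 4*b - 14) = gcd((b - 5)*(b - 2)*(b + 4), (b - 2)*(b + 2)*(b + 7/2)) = b - 2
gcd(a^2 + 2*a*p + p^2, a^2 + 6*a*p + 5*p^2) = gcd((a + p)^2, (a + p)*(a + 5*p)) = a + p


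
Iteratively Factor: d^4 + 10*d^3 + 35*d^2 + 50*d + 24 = (d + 3)*(d^3 + 7*d^2 + 14*d + 8) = (d + 1)*(d + 3)*(d^2 + 6*d + 8) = (d + 1)*(d + 3)*(d + 4)*(d + 2)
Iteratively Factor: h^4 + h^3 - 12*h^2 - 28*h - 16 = (h + 2)*(h^3 - h^2 - 10*h - 8) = (h + 1)*(h + 2)*(h^2 - 2*h - 8) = (h + 1)*(h + 2)^2*(h - 4)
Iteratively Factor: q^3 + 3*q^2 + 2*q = (q + 1)*(q^2 + 2*q) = q*(q + 1)*(q + 2)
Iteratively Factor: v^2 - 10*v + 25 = (v - 5)*(v - 5)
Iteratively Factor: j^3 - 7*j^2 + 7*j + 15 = (j - 3)*(j^2 - 4*j - 5) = (j - 3)*(j + 1)*(j - 5)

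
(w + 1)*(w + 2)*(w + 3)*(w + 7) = w^4 + 13*w^3 + 53*w^2 + 83*w + 42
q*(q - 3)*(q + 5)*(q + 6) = q^4 + 8*q^3 - 3*q^2 - 90*q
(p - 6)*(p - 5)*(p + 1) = p^3 - 10*p^2 + 19*p + 30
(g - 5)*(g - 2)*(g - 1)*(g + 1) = g^4 - 7*g^3 + 9*g^2 + 7*g - 10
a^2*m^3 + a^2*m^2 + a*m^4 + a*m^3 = m^2*(a + m)*(a*m + a)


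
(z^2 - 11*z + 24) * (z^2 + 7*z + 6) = z^4 - 4*z^3 - 47*z^2 + 102*z + 144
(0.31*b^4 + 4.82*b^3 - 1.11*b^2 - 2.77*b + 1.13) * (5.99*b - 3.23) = 1.8569*b^5 + 27.8705*b^4 - 22.2175*b^3 - 13.007*b^2 + 15.7158*b - 3.6499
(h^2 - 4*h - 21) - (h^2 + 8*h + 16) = -12*h - 37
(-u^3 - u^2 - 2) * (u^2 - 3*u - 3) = -u^5 + 2*u^4 + 6*u^3 + u^2 + 6*u + 6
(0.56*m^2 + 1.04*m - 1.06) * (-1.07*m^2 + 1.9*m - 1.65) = -0.5992*m^4 - 0.0488*m^3 + 2.1862*m^2 - 3.73*m + 1.749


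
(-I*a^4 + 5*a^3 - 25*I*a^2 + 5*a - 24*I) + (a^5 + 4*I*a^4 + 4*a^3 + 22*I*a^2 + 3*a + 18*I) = a^5 + 3*I*a^4 + 9*a^3 - 3*I*a^2 + 8*a - 6*I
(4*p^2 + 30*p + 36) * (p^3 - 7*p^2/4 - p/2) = 4*p^5 + 23*p^4 - 37*p^3/2 - 78*p^2 - 18*p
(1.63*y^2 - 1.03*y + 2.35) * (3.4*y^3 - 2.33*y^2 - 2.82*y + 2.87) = 5.542*y^5 - 7.2999*y^4 + 5.7933*y^3 + 2.1072*y^2 - 9.5831*y + 6.7445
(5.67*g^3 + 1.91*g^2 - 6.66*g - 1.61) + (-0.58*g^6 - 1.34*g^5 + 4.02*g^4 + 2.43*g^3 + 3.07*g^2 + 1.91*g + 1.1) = -0.58*g^6 - 1.34*g^5 + 4.02*g^4 + 8.1*g^3 + 4.98*g^2 - 4.75*g - 0.51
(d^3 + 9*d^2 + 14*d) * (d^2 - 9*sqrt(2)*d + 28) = d^5 - 9*sqrt(2)*d^4 + 9*d^4 - 81*sqrt(2)*d^3 + 42*d^3 - 126*sqrt(2)*d^2 + 252*d^2 + 392*d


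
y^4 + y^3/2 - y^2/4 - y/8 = y*(y - 1/2)*(y + 1/2)^2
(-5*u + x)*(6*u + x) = -30*u^2 + u*x + x^2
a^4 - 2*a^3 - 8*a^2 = a^2*(a - 4)*(a + 2)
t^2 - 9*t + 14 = (t - 7)*(t - 2)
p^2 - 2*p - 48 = (p - 8)*(p + 6)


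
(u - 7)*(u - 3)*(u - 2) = u^3 - 12*u^2 + 41*u - 42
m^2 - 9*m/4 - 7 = (m - 4)*(m + 7/4)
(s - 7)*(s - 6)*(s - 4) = s^3 - 17*s^2 + 94*s - 168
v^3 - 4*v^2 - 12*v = v*(v - 6)*(v + 2)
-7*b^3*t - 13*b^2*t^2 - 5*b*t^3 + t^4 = t*(-7*b + t)*(b + t)^2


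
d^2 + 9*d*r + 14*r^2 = (d + 2*r)*(d + 7*r)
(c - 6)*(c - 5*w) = c^2 - 5*c*w - 6*c + 30*w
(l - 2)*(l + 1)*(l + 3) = l^3 + 2*l^2 - 5*l - 6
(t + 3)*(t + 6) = t^2 + 9*t + 18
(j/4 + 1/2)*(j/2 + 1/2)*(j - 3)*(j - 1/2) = j^4/8 - j^3/16 - 7*j^2/8 - 5*j/16 + 3/8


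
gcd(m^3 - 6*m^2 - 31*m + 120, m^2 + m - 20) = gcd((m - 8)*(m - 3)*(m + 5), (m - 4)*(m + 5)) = m + 5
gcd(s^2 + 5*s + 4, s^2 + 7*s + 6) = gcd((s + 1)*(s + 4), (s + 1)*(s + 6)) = s + 1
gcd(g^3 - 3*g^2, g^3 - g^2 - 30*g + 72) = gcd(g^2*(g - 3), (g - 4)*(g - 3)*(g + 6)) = g - 3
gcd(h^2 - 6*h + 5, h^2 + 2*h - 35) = h - 5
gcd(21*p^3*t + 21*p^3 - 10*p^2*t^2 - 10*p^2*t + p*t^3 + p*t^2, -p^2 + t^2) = 1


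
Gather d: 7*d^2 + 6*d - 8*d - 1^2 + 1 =7*d^2 - 2*d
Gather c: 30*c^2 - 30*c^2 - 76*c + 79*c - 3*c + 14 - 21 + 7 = 0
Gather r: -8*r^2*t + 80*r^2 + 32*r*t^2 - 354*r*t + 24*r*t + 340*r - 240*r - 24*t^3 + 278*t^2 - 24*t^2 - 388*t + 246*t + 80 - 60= r^2*(80 - 8*t) + r*(32*t^2 - 330*t + 100) - 24*t^3 + 254*t^2 - 142*t + 20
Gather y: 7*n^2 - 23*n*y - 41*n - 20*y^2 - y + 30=7*n^2 - 41*n - 20*y^2 + y*(-23*n - 1) + 30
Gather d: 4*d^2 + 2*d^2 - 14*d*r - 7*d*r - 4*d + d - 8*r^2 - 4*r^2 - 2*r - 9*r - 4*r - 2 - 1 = 6*d^2 + d*(-21*r - 3) - 12*r^2 - 15*r - 3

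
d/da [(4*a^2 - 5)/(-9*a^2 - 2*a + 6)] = 2*(-4*a^2 - 21*a - 5)/(81*a^4 + 36*a^3 - 104*a^2 - 24*a + 36)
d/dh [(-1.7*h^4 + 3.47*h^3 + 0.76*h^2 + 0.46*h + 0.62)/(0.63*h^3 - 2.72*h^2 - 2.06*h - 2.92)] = (-1.071*h^6 + 9.248*h^5 + 0.588800000000001*h^4 + 4.98*h^3 - 31.8834*h^2 - 1.0656*h - 0.0659999999999998)/(0.3969*h^6 - 3.4272*h^5 + 4.8028*h^4 + 7.5272*h^3 + 20.1284*h^2 + 12.0304*h + 8.5264)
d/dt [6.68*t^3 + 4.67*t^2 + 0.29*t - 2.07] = 20.04*t^2 + 9.34*t + 0.29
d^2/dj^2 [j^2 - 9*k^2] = 2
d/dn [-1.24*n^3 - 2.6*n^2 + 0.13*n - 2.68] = -3.72*n^2 - 5.2*n + 0.13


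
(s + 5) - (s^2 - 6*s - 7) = -s^2 + 7*s + 12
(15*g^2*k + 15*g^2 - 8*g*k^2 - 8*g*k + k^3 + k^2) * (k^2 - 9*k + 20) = 15*g^2*k^3 - 120*g^2*k^2 + 165*g^2*k + 300*g^2 - 8*g*k^4 + 64*g*k^3 - 88*g*k^2 - 160*g*k + k^5 - 8*k^4 + 11*k^3 + 20*k^2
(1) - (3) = -2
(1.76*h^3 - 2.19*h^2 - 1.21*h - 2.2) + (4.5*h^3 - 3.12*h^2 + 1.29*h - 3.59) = 6.26*h^3 - 5.31*h^2 + 0.0800000000000001*h - 5.79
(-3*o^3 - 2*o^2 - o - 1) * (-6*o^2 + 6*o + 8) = 18*o^5 - 6*o^4 - 30*o^3 - 16*o^2 - 14*o - 8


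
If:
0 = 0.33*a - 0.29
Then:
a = 0.88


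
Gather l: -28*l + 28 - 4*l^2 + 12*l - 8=-4*l^2 - 16*l + 20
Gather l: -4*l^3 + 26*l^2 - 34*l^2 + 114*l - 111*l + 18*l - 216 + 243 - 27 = -4*l^3 - 8*l^2 + 21*l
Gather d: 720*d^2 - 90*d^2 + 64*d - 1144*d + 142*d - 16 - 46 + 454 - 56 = 630*d^2 - 938*d + 336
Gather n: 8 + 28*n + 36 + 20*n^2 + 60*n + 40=20*n^2 + 88*n + 84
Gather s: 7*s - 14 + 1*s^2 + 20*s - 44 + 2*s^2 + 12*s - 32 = 3*s^2 + 39*s - 90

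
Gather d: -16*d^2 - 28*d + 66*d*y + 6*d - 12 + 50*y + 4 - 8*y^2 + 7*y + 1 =-16*d^2 + d*(66*y - 22) - 8*y^2 + 57*y - 7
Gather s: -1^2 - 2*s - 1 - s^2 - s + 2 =-s^2 - 3*s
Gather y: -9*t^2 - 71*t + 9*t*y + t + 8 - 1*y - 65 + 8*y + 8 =-9*t^2 - 70*t + y*(9*t + 7) - 49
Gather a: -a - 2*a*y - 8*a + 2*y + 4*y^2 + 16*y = a*(-2*y - 9) + 4*y^2 + 18*y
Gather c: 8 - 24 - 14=-30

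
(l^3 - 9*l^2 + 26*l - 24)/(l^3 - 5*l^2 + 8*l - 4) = (l^2 - 7*l + 12)/(l^2 - 3*l + 2)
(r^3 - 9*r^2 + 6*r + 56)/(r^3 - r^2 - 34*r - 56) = (r - 4)/(r + 4)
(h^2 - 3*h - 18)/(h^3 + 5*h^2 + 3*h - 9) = (h - 6)/(h^2 + 2*h - 3)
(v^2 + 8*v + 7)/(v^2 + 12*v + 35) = (v + 1)/(v + 5)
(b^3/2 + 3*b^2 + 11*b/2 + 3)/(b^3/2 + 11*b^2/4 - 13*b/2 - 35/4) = 2*(b^2 + 5*b + 6)/(2*b^2 + 9*b - 35)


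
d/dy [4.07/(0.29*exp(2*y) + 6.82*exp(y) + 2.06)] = (-2.3606*exp(y) - 27.7574)*exp(y)/(0.29*exp(2*y) + 6.82*exp(y) + 2.06)^2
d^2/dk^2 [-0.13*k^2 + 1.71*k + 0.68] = -0.260000000000000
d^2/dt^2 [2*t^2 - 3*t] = 4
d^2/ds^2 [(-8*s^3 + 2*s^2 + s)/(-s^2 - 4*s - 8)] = 2*(71*s^3 + 816*s^2 + 1560*s - 96)/(s^6 + 12*s^5 + 72*s^4 + 256*s^3 + 576*s^2 + 768*s + 512)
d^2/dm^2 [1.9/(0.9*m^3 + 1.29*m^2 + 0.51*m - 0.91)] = (-(10.26*m + 4.902)*(0.9*m^3 + 1.29*m^2 + 0.51*m - 0.91) + 1.9*(2.7*m^2 + 2.58*m + 0.51)*(5.4*m^2 + 5.16*m + 1.02))/(0.9*m^3 + 1.29*m^2 + 0.51*m - 0.91)^3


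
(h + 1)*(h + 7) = h^2 + 8*h + 7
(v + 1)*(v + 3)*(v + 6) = v^3 + 10*v^2 + 27*v + 18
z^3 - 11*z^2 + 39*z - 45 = (z - 5)*(z - 3)^2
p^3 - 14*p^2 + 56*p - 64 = (p - 8)*(p - 4)*(p - 2)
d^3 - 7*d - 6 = (d - 3)*(d + 1)*(d + 2)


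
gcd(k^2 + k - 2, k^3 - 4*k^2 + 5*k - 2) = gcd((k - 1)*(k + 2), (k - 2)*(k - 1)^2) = k - 1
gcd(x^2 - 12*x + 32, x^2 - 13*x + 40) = x - 8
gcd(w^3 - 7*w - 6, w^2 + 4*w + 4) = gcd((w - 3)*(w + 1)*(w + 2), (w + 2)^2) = w + 2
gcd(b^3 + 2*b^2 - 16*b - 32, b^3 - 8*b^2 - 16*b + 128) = b^2 - 16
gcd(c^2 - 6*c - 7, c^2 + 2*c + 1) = c + 1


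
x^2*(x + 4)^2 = x^4 + 8*x^3 + 16*x^2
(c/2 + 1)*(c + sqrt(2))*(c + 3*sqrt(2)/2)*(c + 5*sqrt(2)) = c^4/2 + c^3 + 15*sqrt(2)*c^3/4 + 15*sqrt(2)*c^2/2 + 14*c^2 + 15*sqrt(2)*c/2 + 28*c + 15*sqrt(2)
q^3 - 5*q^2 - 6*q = q*(q - 6)*(q + 1)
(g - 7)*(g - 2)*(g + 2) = g^3 - 7*g^2 - 4*g + 28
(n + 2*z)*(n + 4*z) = n^2 + 6*n*z + 8*z^2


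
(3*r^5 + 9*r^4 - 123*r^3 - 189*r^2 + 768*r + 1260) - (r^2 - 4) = 3*r^5 + 9*r^4 - 123*r^3 - 190*r^2 + 768*r + 1264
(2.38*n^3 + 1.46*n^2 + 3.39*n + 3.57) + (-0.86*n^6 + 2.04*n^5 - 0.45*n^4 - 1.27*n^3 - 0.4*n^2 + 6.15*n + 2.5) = -0.86*n^6 + 2.04*n^5 - 0.45*n^4 + 1.11*n^3 + 1.06*n^2 + 9.54*n + 6.07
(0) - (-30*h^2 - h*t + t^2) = 30*h^2 + h*t - t^2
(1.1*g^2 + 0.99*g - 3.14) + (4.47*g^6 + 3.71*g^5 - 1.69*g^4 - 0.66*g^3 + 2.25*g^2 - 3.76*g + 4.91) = 4.47*g^6 + 3.71*g^5 - 1.69*g^4 - 0.66*g^3 + 3.35*g^2 - 2.77*g + 1.77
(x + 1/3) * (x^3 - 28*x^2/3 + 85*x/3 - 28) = x^4 - 9*x^3 + 227*x^2/9 - 167*x/9 - 28/3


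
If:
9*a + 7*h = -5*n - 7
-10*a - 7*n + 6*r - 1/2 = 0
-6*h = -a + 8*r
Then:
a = 212*r/127 - 279/127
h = -134*r/127 - 93/254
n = 779/254 - 194*r/127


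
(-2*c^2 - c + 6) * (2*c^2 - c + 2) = -4*c^4 + 9*c^2 - 8*c + 12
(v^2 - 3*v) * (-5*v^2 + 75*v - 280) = -5*v^4 + 90*v^3 - 505*v^2 + 840*v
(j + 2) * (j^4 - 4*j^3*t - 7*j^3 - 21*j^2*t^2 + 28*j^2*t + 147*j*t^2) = j^5 - 4*j^4*t - 5*j^4 - 21*j^3*t^2 + 20*j^3*t - 14*j^3 + 105*j^2*t^2 + 56*j^2*t + 294*j*t^2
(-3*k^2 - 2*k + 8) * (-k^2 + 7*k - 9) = 3*k^4 - 19*k^3 + 5*k^2 + 74*k - 72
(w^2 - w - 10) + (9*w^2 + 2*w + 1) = 10*w^2 + w - 9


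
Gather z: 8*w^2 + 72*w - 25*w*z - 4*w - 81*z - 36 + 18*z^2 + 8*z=8*w^2 + 68*w + 18*z^2 + z*(-25*w - 73) - 36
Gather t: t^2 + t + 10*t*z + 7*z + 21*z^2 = t^2 + t*(10*z + 1) + 21*z^2 + 7*z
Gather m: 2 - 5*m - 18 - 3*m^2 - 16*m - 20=-3*m^2 - 21*m - 36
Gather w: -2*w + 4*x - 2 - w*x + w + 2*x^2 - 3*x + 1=w*(-x - 1) + 2*x^2 + x - 1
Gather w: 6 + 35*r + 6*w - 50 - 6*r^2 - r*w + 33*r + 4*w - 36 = -6*r^2 + 68*r + w*(10 - r) - 80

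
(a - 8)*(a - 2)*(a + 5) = a^3 - 5*a^2 - 34*a + 80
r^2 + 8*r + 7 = (r + 1)*(r + 7)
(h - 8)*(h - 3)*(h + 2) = h^3 - 9*h^2 + 2*h + 48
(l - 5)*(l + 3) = l^2 - 2*l - 15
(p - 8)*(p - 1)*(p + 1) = p^3 - 8*p^2 - p + 8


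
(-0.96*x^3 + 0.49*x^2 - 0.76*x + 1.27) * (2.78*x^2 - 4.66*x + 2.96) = -2.6688*x^5 + 5.8358*x^4 - 7.2378*x^3 + 8.5226*x^2 - 8.1678*x + 3.7592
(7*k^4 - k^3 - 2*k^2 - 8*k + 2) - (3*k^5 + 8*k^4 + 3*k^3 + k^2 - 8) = -3*k^5 - k^4 - 4*k^3 - 3*k^2 - 8*k + 10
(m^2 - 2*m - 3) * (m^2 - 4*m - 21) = m^4 - 6*m^3 - 16*m^2 + 54*m + 63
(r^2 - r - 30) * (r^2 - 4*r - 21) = r^4 - 5*r^3 - 47*r^2 + 141*r + 630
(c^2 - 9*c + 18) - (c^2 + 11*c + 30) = -20*c - 12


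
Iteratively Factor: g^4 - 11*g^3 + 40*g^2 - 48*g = (g - 4)*(g^3 - 7*g^2 + 12*g) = (g - 4)*(g - 3)*(g^2 - 4*g) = g*(g - 4)*(g - 3)*(g - 4)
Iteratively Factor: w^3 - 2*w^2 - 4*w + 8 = (w - 2)*(w^2 - 4) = (w - 2)^2*(w + 2)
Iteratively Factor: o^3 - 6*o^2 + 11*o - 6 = (o - 2)*(o^2 - 4*o + 3) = (o - 2)*(o - 1)*(o - 3)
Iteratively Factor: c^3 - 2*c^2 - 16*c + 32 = (c + 4)*(c^2 - 6*c + 8) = (c - 4)*(c + 4)*(c - 2)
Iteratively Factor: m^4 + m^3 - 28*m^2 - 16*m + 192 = (m + 4)*(m^3 - 3*m^2 - 16*m + 48) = (m - 3)*(m + 4)*(m^2 - 16) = (m - 4)*(m - 3)*(m + 4)*(m + 4)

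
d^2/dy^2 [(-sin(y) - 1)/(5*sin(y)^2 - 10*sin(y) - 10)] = (sin(y)^5 + 6*sin(y)^4 + 4*sin(y)^3 + 2*sin(y)^2 - 4)/(5*(sin(y)^2 - 2*sin(y) - 2)^3)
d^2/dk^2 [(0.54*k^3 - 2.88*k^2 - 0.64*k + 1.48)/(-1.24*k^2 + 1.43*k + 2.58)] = (-2.66453525910038e-15*k^5 - 7.105427357601e-15*k^4 + 6.51813200000001*k^3 + 29.674632*k^2 + 6.464208*k + 18.095896)/(1.906624*k^6 - 6.596304*k^5 - 4.293996*k^4 + 24.524929*k^3 + 8.934282*k^2 - 28.555956*k - 17.173512)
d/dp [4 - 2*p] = -2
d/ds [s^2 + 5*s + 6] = 2*s + 5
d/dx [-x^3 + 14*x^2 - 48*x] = -3*x^2 + 28*x - 48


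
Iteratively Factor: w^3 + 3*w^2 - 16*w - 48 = (w + 4)*(w^2 - w - 12) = (w + 3)*(w + 4)*(w - 4)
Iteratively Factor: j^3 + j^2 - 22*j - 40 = (j + 2)*(j^2 - j - 20) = (j - 5)*(j + 2)*(j + 4)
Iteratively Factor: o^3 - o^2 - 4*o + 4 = (o + 2)*(o^2 - 3*o + 2) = (o - 1)*(o + 2)*(o - 2)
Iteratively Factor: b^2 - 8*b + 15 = (b - 5)*(b - 3)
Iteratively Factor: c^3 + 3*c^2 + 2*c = (c + 1)*(c^2 + 2*c) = c*(c + 1)*(c + 2)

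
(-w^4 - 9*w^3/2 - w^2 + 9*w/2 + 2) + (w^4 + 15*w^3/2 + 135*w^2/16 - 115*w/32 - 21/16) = 3*w^3 + 119*w^2/16 + 29*w/32 + 11/16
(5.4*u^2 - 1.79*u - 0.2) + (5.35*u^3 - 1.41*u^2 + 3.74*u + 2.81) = 5.35*u^3 + 3.99*u^2 + 1.95*u + 2.61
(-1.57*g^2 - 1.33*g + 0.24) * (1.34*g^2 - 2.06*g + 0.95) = -2.1038*g^4 + 1.452*g^3 + 1.5699*g^2 - 1.7579*g + 0.228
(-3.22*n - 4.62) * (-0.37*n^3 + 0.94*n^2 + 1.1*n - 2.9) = 1.1914*n^4 - 1.3174*n^3 - 7.8848*n^2 + 4.256*n + 13.398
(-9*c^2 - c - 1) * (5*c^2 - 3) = -45*c^4 - 5*c^3 + 22*c^2 + 3*c + 3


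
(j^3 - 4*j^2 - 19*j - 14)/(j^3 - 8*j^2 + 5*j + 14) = (j + 2)/(j - 2)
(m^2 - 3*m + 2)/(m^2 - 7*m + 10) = (m - 1)/(m - 5)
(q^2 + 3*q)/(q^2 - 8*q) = (q + 3)/(q - 8)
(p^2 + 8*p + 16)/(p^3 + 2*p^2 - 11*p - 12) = (p + 4)/(p^2 - 2*p - 3)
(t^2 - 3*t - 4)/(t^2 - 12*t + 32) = (t + 1)/(t - 8)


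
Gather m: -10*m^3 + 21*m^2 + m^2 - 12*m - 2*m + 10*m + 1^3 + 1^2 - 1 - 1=-10*m^3 + 22*m^2 - 4*m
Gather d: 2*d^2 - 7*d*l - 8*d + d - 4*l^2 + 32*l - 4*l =2*d^2 + d*(-7*l - 7) - 4*l^2 + 28*l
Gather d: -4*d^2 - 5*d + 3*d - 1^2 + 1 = -4*d^2 - 2*d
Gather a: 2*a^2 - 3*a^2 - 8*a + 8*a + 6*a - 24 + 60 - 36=-a^2 + 6*a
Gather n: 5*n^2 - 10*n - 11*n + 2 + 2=5*n^2 - 21*n + 4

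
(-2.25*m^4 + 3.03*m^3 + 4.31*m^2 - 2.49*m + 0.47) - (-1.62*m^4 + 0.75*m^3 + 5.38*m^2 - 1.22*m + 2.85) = -0.63*m^4 + 2.28*m^3 - 1.07*m^2 - 1.27*m - 2.38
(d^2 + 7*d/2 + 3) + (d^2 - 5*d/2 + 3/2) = 2*d^2 + d + 9/2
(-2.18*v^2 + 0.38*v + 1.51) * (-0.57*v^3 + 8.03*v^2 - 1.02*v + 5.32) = 1.2426*v^5 - 17.722*v^4 + 4.4143*v^3 + 0.140099999999997*v^2 + 0.4814*v + 8.0332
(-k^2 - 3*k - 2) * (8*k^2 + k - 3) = -8*k^4 - 25*k^3 - 16*k^2 + 7*k + 6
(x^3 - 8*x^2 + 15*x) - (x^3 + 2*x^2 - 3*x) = -10*x^2 + 18*x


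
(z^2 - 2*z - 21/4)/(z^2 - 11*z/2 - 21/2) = (z - 7/2)/(z - 7)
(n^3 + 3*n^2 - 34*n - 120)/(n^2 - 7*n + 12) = (n^3 + 3*n^2 - 34*n - 120)/(n^2 - 7*n + 12)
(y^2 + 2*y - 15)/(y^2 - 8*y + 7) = (y^2 + 2*y - 15)/(y^2 - 8*y + 7)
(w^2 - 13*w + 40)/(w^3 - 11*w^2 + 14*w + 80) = 1/(w + 2)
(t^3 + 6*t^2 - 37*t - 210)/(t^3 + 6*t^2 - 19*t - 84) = (t^2 - t - 30)/(t^2 - t - 12)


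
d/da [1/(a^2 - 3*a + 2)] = (3 - 2*a)/(a^2 - 3*a + 2)^2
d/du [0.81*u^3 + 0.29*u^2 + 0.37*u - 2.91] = 2.43*u^2 + 0.58*u + 0.37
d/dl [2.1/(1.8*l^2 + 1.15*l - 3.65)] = (-7.56*l - 2.415)/(1.8*l^2 + 1.15*l - 3.65)^2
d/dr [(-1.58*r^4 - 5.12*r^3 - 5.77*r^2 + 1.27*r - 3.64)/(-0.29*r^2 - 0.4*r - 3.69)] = (0.9164*r^5 + 3.3808*r^4 + 27.4168*r^3 + 59.3547*r^2 + 40.4714*r - 6.1423)/(0.0841*r^4 + 0.232*r^3 + 2.3002*r^2 + 2.952*r + 13.6161)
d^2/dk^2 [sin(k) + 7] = -sin(k)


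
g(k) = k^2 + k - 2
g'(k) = 2*k + 1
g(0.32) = -1.58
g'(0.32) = 1.64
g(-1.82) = -0.51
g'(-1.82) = -2.64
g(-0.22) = -2.17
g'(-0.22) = 0.56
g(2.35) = 5.87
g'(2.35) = 5.70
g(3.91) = 17.20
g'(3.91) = 8.82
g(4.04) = 18.36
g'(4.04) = 9.08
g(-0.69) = -2.21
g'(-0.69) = -0.38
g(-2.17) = 0.54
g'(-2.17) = -3.34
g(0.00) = -2.00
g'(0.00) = 1.00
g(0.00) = -2.00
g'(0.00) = 1.00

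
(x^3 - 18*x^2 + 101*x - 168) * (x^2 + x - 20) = x^5 - 17*x^4 + 63*x^3 + 293*x^2 - 2188*x + 3360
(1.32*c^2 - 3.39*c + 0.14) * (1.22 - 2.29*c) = -3.0228*c^3 + 9.3735*c^2 - 4.4564*c + 0.1708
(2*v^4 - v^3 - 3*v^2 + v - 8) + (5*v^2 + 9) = 2*v^4 - v^3 + 2*v^2 + v + 1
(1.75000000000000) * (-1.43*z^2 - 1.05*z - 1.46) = -2.5025*z^2 - 1.8375*z - 2.555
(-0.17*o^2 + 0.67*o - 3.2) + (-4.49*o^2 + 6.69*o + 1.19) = -4.66*o^2 + 7.36*o - 2.01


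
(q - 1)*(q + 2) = q^2 + q - 2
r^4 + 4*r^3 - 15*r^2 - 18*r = r*(r - 3)*(r + 1)*(r + 6)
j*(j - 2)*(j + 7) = j^3 + 5*j^2 - 14*j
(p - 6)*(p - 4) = p^2 - 10*p + 24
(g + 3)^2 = g^2 + 6*g + 9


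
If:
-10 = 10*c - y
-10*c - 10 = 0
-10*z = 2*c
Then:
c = -1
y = 0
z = 1/5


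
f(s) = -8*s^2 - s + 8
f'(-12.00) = 191.00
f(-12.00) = -1132.00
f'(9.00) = -145.00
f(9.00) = -649.00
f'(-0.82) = 12.12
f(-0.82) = 3.44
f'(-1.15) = 17.40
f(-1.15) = -1.43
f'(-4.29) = 67.64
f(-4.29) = -134.94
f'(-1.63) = 25.08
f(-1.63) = -11.63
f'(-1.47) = 22.52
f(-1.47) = -7.82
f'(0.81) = -13.96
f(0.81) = 1.94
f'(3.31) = -53.96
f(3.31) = -82.96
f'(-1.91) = 29.56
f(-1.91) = -19.27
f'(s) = -16*s - 1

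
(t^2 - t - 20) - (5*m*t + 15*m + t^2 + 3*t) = -5*m*t - 15*m - 4*t - 20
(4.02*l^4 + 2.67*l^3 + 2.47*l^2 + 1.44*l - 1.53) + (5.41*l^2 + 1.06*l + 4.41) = 4.02*l^4 + 2.67*l^3 + 7.88*l^2 + 2.5*l + 2.88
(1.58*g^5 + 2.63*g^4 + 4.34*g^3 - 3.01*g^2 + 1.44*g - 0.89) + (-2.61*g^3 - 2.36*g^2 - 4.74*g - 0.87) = 1.58*g^5 + 2.63*g^4 + 1.73*g^3 - 5.37*g^2 - 3.3*g - 1.76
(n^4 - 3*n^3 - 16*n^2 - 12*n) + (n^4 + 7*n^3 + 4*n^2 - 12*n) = 2*n^4 + 4*n^3 - 12*n^2 - 24*n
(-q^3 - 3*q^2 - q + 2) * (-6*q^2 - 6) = 6*q^5 + 18*q^4 + 12*q^3 + 6*q^2 + 6*q - 12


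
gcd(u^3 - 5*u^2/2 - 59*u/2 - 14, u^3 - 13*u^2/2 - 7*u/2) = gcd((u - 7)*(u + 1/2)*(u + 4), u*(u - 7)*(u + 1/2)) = u^2 - 13*u/2 - 7/2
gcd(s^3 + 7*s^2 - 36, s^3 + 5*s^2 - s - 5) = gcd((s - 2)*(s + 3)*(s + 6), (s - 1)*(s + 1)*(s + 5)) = 1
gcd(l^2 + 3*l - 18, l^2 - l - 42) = l + 6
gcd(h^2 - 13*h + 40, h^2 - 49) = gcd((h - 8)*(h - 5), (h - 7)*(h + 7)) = 1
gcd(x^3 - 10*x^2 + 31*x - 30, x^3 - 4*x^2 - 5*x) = x - 5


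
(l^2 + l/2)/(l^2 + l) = (l + 1/2)/(l + 1)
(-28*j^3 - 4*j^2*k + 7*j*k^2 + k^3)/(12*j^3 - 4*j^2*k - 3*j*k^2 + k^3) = (-7*j - k)/(3*j - k)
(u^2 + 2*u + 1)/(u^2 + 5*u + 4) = (u + 1)/(u + 4)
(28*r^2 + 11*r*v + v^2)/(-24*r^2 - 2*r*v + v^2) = (-7*r - v)/(6*r - v)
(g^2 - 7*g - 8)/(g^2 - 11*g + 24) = (g + 1)/(g - 3)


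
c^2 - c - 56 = (c - 8)*(c + 7)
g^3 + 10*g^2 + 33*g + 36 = (g + 3)^2*(g + 4)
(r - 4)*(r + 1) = r^2 - 3*r - 4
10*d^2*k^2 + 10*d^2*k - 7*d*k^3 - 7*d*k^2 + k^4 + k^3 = k*(-5*d + k)*(-2*d + k)*(k + 1)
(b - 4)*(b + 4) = b^2 - 16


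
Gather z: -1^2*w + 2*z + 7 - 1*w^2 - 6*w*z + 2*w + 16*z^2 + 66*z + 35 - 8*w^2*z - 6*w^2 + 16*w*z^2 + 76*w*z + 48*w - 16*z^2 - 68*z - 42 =-7*w^2 + 16*w*z^2 + 49*w + z*(-8*w^2 + 70*w)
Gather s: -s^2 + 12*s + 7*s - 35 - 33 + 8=-s^2 + 19*s - 60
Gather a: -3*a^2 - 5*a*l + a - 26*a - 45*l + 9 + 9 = -3*a^2 + a*(-5*l - 25) - 45*l + 18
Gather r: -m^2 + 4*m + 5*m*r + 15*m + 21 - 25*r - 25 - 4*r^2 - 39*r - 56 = -m^2 + 19*m - 4*r^2 + r*(5*m - 64) - 60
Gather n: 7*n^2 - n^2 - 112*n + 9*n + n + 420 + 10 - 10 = 6*n^2 - 102*n + 420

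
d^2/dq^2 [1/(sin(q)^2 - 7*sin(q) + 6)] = (-4*sin(q)^3 + 17*sin(q)^2 - 2*sin(q) - 86)/((sin(q) - 6)^3*(sin(q) - 1)^2)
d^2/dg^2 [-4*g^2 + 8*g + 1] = -8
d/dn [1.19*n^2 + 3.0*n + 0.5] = 2.38*n + 3.0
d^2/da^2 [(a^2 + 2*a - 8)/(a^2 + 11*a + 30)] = 2*(-9*a^3 - 114*a^2 - 444*a - 488)/(a^6 + 33*a^5 + 453*a^4 + 3311*a^3 + 13590*a^2 + 29700*a + 27000)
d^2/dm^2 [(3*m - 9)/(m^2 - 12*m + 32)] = 6*(3*(5 - m)*(m^2 - 12*m + 32) + 4*(m - 6)^2*(m - 3))/(m^2 - 12*m + 32)^3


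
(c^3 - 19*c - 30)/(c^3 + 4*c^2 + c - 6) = (c - 5)/(c - 1)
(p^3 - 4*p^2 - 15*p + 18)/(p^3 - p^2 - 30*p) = (p^2 + 2*p - 3)/(p*(p + 5))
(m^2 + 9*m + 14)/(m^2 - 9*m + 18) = (m^2 + 9*m + 14)/(m^2 - 9*m + 18)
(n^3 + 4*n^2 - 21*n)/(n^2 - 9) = n*(n + 7)/(n + 3)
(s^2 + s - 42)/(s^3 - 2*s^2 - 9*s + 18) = (s^2 + s - 42)/(s^3 - 2*s^2 - 9*s + 18)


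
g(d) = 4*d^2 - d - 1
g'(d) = 8*d - 1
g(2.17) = 15.67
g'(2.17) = 16.36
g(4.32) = 69.33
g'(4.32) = 33.56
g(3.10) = 34.34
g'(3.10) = 23.80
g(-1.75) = 13.00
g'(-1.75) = -15.00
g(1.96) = 12.41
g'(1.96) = 14.68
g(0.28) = -0.97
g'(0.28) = 1.24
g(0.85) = 1.04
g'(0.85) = 5.80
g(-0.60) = 1.04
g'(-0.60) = -5.80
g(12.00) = 563.00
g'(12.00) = 95.00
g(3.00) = 32.00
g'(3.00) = 23.00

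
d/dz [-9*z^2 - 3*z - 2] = -18*z - 3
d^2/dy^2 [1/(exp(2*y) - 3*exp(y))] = ((3 - 4*exp(y))*(exp(y) - 3) + 2*(2*exp(y) - 3)^2)*exp(-y)/(exp(y) - 3)^3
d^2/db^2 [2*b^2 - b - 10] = 4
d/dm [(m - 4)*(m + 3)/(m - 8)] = (m^2 - 16*m + 20)/(m^2 - 16*m + 64)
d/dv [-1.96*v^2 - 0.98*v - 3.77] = -3.92*v - 0.98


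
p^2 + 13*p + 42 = (p + 6)*(p + 7)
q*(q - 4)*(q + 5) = q^3 + q^2 - 20*q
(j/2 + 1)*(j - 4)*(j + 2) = j^3/2 - 6*j - 8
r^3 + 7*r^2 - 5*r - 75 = (r - 3)*(r + 5)^2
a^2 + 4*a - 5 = (a - 1)*(a + 5)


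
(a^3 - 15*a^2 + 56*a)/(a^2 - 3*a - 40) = a*(a - 7)/(a + 5)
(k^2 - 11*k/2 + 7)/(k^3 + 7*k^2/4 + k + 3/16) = 8*(2*k^2 - 11*k + 14)/(16*k^3 + 28*k^2 + 16*k + 3)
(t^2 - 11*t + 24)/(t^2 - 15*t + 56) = (t - 3)/(t - 7)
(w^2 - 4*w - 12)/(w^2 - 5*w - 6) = (w + 2)/(w + 1)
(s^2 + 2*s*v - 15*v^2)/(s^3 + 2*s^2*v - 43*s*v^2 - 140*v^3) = (s - 3*v)/(s^2 - 3*s*v - 28*v^2)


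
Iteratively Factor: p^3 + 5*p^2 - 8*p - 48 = (p + 4)*(p^2 + p - 12) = (p - 3)*(p + 4)*(p + 4)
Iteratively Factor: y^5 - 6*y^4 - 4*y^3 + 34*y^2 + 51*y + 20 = (y - 5)*(y^4 - y^3 - 9*y^2 - 11*y - 4) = (y - 5)*(y - 4)*(y^3 + 3*y^2 + 3*y + 1) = (y - 5)*(y - 4)*(y + 1)*(y^2 + 2*y + 1) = (y - 5)*(y - 4)*(y + 1)^2*(y + 1)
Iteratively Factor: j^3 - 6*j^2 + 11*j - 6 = (j - 3)*(j^2 - 3*j + 2) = (j - 3)*(j - 1)*(j - 2)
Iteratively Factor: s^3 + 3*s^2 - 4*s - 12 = (s + 3)*(s^2 - 4) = (s - 2)*(s + 3)*(s + 2)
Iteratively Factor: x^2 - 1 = (x + 1)*(x - 1)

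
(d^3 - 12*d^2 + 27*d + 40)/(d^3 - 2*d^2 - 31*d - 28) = (d^2 - 13*d + 40)/(d^2 - 3*d - 28)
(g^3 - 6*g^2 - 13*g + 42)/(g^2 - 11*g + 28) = (g^2 + g - 6)/(g - 4)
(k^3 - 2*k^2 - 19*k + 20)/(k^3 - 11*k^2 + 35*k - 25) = (k + 4)/(k - 5)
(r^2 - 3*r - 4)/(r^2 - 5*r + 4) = (r + 1)/(r - 1)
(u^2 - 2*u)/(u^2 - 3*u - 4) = u*(2 - u)/(-u^2 + 3*u + 4)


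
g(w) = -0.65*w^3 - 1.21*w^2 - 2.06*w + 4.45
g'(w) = -1.95*w^2 - 2.42*w - 2.06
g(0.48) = 3.11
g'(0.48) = -3.67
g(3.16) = -34.65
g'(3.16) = -29.18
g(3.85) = -58.51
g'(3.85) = -40.28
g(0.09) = 4.25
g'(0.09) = -2.29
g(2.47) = -17.82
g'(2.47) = -19.93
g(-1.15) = 6.21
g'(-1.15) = -1.86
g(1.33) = -1.96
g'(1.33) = -8.73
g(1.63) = -4.94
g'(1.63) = -11.19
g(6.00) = -191.87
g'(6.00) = -86.78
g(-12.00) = 978.13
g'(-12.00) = -253.82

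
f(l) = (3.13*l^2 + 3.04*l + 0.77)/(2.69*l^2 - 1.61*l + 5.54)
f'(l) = (1.61 - 5.38*l)*(3.13*l^2 + 3.04*l + 0.77)/(2.69*l^2 - 1.61*l + 5.54)^2 + (6.26*l + 3.04)/(2.69*l^2 - 1.61*l + 5.54) = (-13.2169*l^2 + 30.5378*l + 18.0813)/(7.2361*l^4 - 8.6618*l^3 + 32.3973*l^2 - 17.8388*l + 30.6916)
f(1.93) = 1.47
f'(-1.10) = -0.28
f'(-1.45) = -0.29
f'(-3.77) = -0.11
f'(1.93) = 0.18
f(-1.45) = 0.22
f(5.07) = 1.45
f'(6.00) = -0.03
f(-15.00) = 1.04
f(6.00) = 1.42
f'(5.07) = -0.04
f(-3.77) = 0.68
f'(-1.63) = -0.28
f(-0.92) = 0.07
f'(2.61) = 0.02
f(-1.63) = 0.27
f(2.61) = 1.53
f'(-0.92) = -0.25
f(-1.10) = 0.11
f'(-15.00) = -0.01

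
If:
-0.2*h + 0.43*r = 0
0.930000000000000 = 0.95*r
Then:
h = 2.10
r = 0.98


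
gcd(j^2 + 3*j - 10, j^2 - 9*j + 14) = j - 2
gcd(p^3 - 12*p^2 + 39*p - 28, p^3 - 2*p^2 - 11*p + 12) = p^2 - 5*p + 4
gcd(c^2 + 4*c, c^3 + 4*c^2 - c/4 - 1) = c + 4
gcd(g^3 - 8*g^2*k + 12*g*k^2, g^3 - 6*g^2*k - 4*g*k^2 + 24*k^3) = g^2 - 8*g*k + 12*k^2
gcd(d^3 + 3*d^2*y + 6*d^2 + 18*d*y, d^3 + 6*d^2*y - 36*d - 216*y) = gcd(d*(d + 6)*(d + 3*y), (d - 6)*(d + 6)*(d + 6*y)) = d + 6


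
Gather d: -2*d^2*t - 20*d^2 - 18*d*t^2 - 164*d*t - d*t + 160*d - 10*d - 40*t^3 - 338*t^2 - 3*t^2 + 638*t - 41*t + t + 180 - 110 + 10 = d^2*(-2*t - 20) + d*(-18*t^2 - 165*t + 150) - 40*t^3 - 341*t^2 + 598*t + 80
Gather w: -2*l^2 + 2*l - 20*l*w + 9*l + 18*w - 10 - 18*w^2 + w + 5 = -2*l^2 + 11*l - 18*w^2 + w*(19 - 20*l) - 5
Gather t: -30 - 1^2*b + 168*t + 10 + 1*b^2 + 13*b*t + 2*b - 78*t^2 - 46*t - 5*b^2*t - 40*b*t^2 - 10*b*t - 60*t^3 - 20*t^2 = b^2 + b - 60*t^3 + t^2*(-40*b - 98) + t*(-5*b^2 + 3*b + 122) - 20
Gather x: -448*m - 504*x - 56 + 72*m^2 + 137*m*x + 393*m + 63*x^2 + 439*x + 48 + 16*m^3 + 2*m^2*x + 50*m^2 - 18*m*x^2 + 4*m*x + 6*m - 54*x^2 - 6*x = 16*m^3 + 122*m^2 - 49*m + x^2*(9 - 18*m) + x*(2*m^2 + 141*m - 71) - 8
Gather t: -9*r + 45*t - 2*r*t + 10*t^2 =-9*r + 10*t^2 + t*(45 - 2*r)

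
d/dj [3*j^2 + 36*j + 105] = 6*j + 36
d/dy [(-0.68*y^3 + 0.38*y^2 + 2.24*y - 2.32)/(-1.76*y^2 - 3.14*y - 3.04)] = (1.1968*y^4 + 4.2704*y^3 + 8.9508*y^2 - 10.4768*y - 14.0944)/(3.0976*y^4 + 11.0528*y^3 + 20.5604*y^2 + 19.0912*y + 9.2416)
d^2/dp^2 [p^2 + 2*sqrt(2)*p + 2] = 2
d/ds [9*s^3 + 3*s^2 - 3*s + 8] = 27*s^2 + 6*s - 3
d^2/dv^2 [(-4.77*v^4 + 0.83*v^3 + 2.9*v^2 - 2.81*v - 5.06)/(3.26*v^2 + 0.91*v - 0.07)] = (-101.387304*v^6 - 84.904092*v^5 - 17.1691380000001*v^4 - 70.31835*v^3 - 319.280958*v^2 - 93.889026*v - 11.01933)/(34.645976*v^6 + 29.013348*v^5 + 5.867022*v^4 - 0.492401*v^3 - 0.125979*v^2 + 0.013377*v - 0.000343)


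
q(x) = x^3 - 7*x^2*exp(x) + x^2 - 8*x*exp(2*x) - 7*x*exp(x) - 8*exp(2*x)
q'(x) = -7*x^2*exp(x) + 3*x^2 - 16*x*exp(2*x) - 21*x*exp(x) + 2*x - 24*exp(2*x) - 7*exp(x)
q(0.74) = -79.09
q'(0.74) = -209.60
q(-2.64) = -13.53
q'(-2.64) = 15.70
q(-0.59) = 0.07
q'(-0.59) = -2.97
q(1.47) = -478.98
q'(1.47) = -1119.95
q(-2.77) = -15.68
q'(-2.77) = 17.40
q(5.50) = -3174492.90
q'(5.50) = -6787590.40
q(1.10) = -197.66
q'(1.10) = -485.48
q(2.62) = -6350.96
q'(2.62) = -13923.20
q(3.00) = -14560.91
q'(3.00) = -31685.25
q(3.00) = -14560.91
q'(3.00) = -31685.25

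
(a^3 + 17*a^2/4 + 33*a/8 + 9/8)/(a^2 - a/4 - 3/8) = (4*a^2 + 15*a + 9)/(4*a - 3)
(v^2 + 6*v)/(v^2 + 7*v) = (v + 6)/(v + 7)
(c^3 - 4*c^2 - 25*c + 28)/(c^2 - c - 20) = (c^2 - 8*c + 7)/(c - 5)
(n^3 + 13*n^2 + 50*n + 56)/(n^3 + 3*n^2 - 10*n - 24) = (n + 7)/(n - 3)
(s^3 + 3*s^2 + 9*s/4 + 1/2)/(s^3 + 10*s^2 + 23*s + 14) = (s^2 + s + 1/4)/(s^2 + 8*s + 7)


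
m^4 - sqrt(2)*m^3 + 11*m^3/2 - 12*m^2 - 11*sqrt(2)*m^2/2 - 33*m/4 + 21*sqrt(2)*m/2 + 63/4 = (m - 3/2)*(m + 7)*(m - 3*sqrt(2)/2)*(m + sqrt(2)/2)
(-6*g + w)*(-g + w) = 6*g^2 - 7*g*w + w^2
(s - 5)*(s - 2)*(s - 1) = s^3 - 8*s^2 + 17*s - 10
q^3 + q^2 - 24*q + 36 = (q - 3)*(q - 2)*(q + 6)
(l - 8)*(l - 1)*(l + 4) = l^3 - 5*l^2 - 28*l + 32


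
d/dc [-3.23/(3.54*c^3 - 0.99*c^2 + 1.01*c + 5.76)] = (34.3026*c^2 - 6.3954*c + 3.2623)/(3.54*c^3 - 0.99*c^2 + 1.01*c + 5.76)^2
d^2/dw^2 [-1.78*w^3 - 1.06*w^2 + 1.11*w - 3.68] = -10.68*w - 2.12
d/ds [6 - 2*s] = -2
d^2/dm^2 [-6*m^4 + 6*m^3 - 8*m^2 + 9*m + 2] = -72*m^2 + 36*m - 16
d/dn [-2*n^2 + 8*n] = 8 - 4*n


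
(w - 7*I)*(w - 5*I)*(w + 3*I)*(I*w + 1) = I*w^4 + 10*w^3 - 8*I*w^2 + 106*w - 105*I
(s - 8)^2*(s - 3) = s^3 - 19*s^2 + 112*s - 192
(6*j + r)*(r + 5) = 6*j*r + 30*j + r^2 + 5*r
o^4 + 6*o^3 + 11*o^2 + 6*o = o*(o + 1)*(o + 2)*(o + 3)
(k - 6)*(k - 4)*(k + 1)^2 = k^4 - 8*k^3 + 5*k^2 + 38*k + 24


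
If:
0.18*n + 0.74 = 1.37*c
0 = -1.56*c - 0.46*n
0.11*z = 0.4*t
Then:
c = 0.37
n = -1.27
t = 0.275*z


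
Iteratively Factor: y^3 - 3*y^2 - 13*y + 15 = (y - 1)*(y^2 - 2*y - 15) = (y - 1)*(y + 3)*(y - 5)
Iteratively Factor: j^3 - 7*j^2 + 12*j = (j - 3)*(j^2 - 4*j) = j*(j - 3)*(j - 4)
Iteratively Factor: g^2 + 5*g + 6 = (g + 2)*(g + 3)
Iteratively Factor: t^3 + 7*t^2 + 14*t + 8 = (t + 4)*(t^2 + 3*t + 2) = (t + 2)*(t + 4)*(t + 1)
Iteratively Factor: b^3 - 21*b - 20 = (b + 1)*(b^2 - b - 20) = (b - 5)*(b + 1)*(b + 4)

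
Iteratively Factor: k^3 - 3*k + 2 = (k + 2)*(k^2 - 2*k + 1) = (k - 1)*(k + 2)*(k - 1)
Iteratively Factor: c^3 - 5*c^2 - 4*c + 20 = (c - 2)*(c^2 - 3*c - 10) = (c - 5)*(c - 2)*(c + 2)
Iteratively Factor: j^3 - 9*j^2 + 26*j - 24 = (j - 4)*(j^2 - 5*j + 6) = (j - 4)*(j - 2)*(j - 3)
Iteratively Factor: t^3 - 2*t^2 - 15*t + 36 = (t + 4)*(t^2 - 6*t + 9) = (t - 3)*(t + 4)*(t - 3)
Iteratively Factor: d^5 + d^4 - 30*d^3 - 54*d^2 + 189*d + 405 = (d + 3)*(d^4 - 2*d^3 - 24*d^2 + 18*d + 135) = (d - 3)*(d + 3)*(d^3 + d^2 - 21*d - 45) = (d - 3)*(d + 3)^2*(d^2 - 2*d - 15) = (d - 3)*(d + 3)^3*(d - 5)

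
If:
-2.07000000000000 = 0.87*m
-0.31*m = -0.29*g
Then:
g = -2.54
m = -2.38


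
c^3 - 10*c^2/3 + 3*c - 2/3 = (c - 2)*(c - 1)*(c - 1/3)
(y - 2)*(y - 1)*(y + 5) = y^3 + 2*y^2 - 13*y + 10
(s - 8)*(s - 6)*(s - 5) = s^3 - 19*s^2 + 118*s - 240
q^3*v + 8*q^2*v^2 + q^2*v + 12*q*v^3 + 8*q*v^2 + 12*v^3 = (q + 2*v)*(q + 6*v)*(q*v + v)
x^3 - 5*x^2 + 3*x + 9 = (x - 3)^2*(x + 1)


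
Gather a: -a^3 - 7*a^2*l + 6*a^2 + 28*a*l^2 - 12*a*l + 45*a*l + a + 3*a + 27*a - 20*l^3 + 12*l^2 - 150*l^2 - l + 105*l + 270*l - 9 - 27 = -a^3 + a^2*(6 - 7*l) + a*(28*l^2 + 33*l + 31) - 20*l^3 - 138*l^2 + 374*l - 36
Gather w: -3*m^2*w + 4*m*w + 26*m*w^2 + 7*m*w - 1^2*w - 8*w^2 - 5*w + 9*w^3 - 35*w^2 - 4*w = 9*w^3 + w^2*(26*m - 43) + w*(-3*m^2 + 11*m - 10)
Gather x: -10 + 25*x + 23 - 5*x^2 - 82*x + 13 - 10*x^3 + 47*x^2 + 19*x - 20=-10*x^3 + 42*x^2 - 38*x + 6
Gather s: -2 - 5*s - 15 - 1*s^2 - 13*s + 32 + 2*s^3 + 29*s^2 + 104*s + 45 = 2*s^3 + 28*s^2 + 86*s + 60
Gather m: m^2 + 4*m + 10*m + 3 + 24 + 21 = m^2 + 14*m + 48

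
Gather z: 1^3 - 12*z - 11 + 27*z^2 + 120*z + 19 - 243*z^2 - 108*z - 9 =-216*z^2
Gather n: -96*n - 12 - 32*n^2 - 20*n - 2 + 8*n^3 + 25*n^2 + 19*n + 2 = 8*n^3 - 7*n^2 - 97*n - 12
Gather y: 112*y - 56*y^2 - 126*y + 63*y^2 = 7*y^2 - 14*y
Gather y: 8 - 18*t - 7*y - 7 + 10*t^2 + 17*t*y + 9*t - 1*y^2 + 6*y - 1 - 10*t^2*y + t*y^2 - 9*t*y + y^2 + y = 10*t^2 + t*y^2 - 9*t + y*(-10*t^2 + 8*t)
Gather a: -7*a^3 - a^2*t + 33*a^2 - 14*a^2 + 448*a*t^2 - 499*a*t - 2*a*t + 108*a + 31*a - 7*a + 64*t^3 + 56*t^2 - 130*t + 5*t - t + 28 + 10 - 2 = -7*a^3 + a^2*(19 - t) + a*(448*t^2 - 501*t + 132) + 64*t^3 + 56*t^2 - 126*t + 36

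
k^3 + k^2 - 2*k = k*(k - 1)*(k + 2)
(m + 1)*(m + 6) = m^2 + 7*m + 6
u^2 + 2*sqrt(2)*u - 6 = (u - sqrt(2))*(u + 3*sqrt(2))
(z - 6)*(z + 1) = z^2 - 5*z - 6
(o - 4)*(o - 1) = o^2 - 5*o + 4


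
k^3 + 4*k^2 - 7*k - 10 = (k - 2)*(k + 1)*(k + 5)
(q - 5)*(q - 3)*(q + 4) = q^3 - 4*q^2 - 17*q + 60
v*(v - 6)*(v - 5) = v^3 - 11*v^2 + 30*v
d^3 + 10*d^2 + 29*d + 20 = (d + 1)*(d + 4)*(d + 5)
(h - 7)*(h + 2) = h^2 - 5*h - 14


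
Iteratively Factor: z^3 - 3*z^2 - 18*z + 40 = (z - 2)*(z^2 - z - 20) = (z - 5)*(z - 2)*(z + 4)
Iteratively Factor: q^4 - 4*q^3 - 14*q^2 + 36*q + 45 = (q + 3)*(q^3 - 7*q^2 + 7*q + 15) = (q + 1)*(q + 3)*(q^2 - 8*q + 15) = (q - 3)*(q + 1)*(q + 3)*(q - 5)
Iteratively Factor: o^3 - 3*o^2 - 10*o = (o)*(o^2 - 3*o - 10) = o*(o + 2)*(o - 5)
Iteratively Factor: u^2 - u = (u - 1)*(u)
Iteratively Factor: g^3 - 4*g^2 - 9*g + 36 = (g + 3)*(g^2 - 7*g + 12) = (g - 4)*(g + 3)*(g - 3)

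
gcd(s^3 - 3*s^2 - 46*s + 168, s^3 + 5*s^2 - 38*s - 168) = s^2 + s - 42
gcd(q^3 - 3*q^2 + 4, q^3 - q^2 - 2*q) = q^2 - q - 2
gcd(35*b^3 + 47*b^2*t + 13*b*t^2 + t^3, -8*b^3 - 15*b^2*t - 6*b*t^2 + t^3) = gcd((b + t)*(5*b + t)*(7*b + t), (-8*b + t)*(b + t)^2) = b + t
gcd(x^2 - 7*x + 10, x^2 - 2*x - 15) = x - 5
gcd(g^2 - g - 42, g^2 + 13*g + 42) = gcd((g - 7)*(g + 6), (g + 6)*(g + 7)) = g + 6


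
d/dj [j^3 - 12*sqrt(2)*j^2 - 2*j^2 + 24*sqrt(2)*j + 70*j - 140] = 3*j^2 - 24*sqrt(2)*j - 4*j + 24*sqrt(2) + 70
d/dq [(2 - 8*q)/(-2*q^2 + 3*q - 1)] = 2*(-8*q^2 + 4*q + 1)/(4*q^4 - 12*q^3 + 13*q^2 - 6*q + 1)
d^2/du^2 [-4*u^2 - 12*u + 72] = -8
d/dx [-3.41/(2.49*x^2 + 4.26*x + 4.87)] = (16.9818*x + 14.5266)/(2.49*x^2 + 4.26*x + 4.87)^2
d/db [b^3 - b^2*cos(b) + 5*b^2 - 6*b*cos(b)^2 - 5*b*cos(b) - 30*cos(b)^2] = b^2*sin(b) + 3*b^2 + 5*b*sin(b) + 6*b*sin(2*b) - 2*b*cos(b) + 10*b + 30*sin(2*b) - 6*cos(b)^2 - 5*cos(b)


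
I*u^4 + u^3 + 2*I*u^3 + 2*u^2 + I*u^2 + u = u*(u + 1)*(u - I)*(I*u + I)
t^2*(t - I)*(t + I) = t^4 + t^2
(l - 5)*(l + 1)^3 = l^4 - 2*l^3 - 12*l^2 - 14*l - 5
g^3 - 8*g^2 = g^2*(g - 8)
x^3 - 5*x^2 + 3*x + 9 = (x - 3)^2*(x + 1)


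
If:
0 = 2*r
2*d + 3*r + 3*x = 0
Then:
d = -3*x/2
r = 0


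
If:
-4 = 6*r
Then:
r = -2/3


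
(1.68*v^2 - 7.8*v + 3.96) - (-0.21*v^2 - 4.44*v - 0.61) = 1.89*v^2 - 3.36*v + 4.57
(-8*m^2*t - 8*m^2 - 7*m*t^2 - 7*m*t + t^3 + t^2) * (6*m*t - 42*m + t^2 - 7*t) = -48*m^3*t^2 + 288*m^3*t + 336*m^3 - 50*m^2*t^3 + 300*m^2*t^2 + 350*m^2*t - m*t^4 + 6*m*t^3 + 7*m*t^2 + t^5 - 6*t^4 - 7*t^3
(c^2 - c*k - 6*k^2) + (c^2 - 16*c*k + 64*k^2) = 2*c^2 - 17*c*k + 58*k^2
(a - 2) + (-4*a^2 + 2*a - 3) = -4*a^2 + 3*a - 5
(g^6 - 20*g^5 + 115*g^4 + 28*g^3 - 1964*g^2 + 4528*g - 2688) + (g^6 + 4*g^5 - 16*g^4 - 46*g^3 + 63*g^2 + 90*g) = 2*g^6 - 16*g^5 + 99*g^4 - 18*g^3 - 1901*g^2 + 4618*g - 2688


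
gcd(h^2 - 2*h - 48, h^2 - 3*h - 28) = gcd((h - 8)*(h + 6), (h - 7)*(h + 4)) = 1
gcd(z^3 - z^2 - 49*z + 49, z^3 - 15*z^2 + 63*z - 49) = z^2 - 8*z + 7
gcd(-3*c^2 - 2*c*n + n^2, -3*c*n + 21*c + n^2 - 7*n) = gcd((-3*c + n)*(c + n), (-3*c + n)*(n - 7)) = 3*c - n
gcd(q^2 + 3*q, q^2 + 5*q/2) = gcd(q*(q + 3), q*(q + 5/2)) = q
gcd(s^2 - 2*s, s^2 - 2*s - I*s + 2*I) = s - 2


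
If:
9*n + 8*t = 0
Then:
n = -8*t/9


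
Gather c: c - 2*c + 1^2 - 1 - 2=-c - 2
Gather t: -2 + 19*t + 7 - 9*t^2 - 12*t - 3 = -9*t^2 + 7*t + 2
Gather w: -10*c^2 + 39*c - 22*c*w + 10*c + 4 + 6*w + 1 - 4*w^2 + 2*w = -10*c^2 + 49*c - 4*w^2 + w*(8 - 22*c) + 5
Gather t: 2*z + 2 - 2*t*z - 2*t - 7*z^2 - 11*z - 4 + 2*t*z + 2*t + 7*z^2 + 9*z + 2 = 0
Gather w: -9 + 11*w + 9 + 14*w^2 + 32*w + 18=14*w^2 + 43*w + 18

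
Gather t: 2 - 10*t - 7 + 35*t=25*t - 5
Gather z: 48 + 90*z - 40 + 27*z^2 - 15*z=27*z^2 + 75*z + 8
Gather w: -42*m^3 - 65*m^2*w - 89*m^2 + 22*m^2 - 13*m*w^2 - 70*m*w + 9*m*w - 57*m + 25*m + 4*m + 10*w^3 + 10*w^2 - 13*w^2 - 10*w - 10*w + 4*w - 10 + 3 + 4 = -42*m^3 - 67*m^2 - 28*m + 10*w^3 + w^2*(-13*m - 3) + w*(-65*m^2 - 61*m - 16) - 3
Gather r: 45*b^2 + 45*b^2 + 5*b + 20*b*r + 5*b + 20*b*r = 90*b^2 + 40*b*r + 10*b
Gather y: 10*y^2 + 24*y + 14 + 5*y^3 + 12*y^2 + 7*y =5*y^3 + 22*y^2 + 31*y + 14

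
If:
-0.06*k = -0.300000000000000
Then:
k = 5.00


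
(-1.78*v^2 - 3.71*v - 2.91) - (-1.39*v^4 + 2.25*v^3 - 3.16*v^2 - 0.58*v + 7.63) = 1.39*v^4 - 2.25*v^3 + 1.38*v^2 - 3.13*v - 10.54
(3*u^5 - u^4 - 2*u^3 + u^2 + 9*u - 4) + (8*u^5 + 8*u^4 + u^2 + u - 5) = 11*u^5 + 7*u^4 - 2*u^3 + 2*u^2 + 10*u - 9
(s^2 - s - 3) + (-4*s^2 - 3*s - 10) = -3*s^2 - 4*s - 13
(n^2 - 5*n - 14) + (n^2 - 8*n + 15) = 2*n^2 - 13*n + 1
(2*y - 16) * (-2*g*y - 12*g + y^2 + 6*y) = -4*g*y^2 + 8*g*y + 192*g + 2*y^3 - 4*y^2 - 96*y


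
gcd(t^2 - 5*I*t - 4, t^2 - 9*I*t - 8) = t - I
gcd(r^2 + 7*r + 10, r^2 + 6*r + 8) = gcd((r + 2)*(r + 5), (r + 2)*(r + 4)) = r + 2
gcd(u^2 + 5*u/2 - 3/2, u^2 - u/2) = u - 1/2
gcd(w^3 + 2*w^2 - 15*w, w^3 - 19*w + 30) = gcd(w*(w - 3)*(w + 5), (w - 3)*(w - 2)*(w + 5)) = w^2 + 2*w - 15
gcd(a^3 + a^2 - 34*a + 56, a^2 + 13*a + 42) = a + 7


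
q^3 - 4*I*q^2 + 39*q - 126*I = (q - 7*I)*(q - 3*I)*(q + 6*I)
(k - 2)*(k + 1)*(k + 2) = k^3 + k^2 - 4*k - 4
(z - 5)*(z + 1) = z^2 - 4*z - 5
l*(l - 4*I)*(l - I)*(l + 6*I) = l^4 + I*l^3 + 26*l^2 - 24*I*l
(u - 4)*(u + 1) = u^2 - 3*u - 4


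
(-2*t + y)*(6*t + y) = -12*t^2 + 4*t*y + y^2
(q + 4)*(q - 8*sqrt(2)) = q^2 - 8*sqrt(2)*q + 4*q - 32*sqrt(2)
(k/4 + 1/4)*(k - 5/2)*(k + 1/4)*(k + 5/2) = k^4/4 + 5*k^3/16 - 3*k^2/2 - 125*k/64 - 25/64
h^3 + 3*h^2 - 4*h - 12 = (h - 2)*(h + 2)*(h + 3)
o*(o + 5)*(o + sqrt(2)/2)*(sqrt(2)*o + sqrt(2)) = sqrt(2)*o^4 + o^3 + 6*sqrt(2)*o^3 + 6*o^2 + 5*sqrt(2)*o^2 + 5*o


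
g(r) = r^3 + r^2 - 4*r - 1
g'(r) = 3*r^2 + 2*r - 4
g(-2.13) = 2.39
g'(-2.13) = 5.35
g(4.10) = 68.33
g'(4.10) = 54.63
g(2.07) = 3.87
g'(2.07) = 12.99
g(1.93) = 2.19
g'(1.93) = 11.03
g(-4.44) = -51.05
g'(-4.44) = 46.26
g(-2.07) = 2.70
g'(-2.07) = 4.71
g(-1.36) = 3.77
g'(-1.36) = -1.17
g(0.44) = -2.48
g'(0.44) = -2.54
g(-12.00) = -1537.00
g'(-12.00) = 404.00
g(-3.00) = -7.00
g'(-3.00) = 17.00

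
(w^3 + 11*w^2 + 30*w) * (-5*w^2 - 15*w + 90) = -5*w^5 - 70*w^4 - 225*w^3 + 540*w^2 + 2700*w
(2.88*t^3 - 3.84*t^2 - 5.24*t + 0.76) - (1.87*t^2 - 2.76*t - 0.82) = 2.88*t^3 - 5.71*t^2 - 2.48*t + 1.58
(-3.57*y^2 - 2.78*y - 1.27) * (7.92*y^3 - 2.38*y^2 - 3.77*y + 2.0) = -28.2744*y^5 - 13.521*y^4 + 10.0169*y^3 + 6.3632*y^2 - 0.772099999999999*y - 2.54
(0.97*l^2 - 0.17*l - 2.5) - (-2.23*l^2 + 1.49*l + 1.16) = 3.2*l^2 - 1.66*l - 3.66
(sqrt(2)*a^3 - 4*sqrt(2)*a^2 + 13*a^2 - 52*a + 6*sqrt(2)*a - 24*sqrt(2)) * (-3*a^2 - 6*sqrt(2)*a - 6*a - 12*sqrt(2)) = -3*sqrt(2)*a^5 - 51*a^4 + 6*sqrt(2)*a^4 - 72*sqrt(2)*a^3 + 102*a^3 + 192*sqrt(2)*a^2 + 336*a^2 + 144*a + 768*sqrt(2)*a + 576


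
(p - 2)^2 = p^2 - 4*p + 4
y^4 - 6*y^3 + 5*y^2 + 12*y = y*(y - 4)*(y - 3)*(y + 1)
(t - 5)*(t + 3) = t^2 - 2*t - 15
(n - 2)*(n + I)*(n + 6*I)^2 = n^4 - 2*n^3 + 13*I*n^3 - 48*n^2 - 26*I*n^2 + 96*n - 36*I*n + 72*I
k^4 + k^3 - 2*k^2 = k^2*(k - 1)*(k + 2)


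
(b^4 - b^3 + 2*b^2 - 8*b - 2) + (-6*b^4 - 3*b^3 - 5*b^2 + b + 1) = -5*b^4 - 4*b^3 - 3*b^2 - 7*b - 1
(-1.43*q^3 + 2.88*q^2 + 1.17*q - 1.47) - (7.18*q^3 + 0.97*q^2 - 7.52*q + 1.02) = -8.61*q^3 + 1.91*q^2 + 8.69*q - 2.49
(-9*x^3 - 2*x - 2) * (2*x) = -18*x^4 - 4*x^2 - 4*x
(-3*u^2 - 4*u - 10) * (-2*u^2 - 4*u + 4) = 6*u^4 + 20*u^3 + 24*u^2 + 24*u - 40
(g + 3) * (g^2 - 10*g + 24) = g^3 - 7*g^2 - 6*g + 72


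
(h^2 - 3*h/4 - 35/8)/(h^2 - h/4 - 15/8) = (-8*h^2 + 6*h + 35)/(-8*h^2 + 2*h + 15)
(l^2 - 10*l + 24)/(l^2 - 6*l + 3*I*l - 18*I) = (l - 4)/(l + 3*I)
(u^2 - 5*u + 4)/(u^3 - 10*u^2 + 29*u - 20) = 1/(u - 5)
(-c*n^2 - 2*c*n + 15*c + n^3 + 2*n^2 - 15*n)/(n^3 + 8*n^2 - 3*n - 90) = (-c + n)/(n + 6)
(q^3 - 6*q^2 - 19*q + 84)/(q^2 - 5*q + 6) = (q^2 - 3*q - 28)/(q - 2)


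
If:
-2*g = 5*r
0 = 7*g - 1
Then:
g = 1/7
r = -2/35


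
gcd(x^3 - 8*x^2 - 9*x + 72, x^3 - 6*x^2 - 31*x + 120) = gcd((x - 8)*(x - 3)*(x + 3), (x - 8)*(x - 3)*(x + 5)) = x^2 - 11*x + 24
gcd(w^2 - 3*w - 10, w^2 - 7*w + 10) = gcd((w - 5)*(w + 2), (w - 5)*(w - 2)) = w - 5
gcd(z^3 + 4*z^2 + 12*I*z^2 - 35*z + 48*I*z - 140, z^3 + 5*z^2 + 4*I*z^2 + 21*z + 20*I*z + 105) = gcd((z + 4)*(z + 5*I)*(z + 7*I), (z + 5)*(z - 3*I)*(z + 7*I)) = z + 7*I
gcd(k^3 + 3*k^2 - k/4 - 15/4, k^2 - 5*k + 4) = k - 1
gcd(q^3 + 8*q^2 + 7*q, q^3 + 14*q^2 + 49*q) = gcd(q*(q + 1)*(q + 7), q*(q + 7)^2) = q^2 + 7*q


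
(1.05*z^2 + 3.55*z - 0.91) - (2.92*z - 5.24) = 1.05*z^2 + 0.63*z + 4.33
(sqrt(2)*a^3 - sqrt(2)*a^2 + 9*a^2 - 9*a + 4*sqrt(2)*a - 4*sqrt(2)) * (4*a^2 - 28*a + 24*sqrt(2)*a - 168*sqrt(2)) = 4*sqrt(2)*a^5 - 32*sqrt(2)*a^4 + 84*a^4 - 672*a^3 + 260*sqrt(2)*a^3 - 1856*sqrt(2)*a^2 + 780*a^2 - 1536*a + 1624*sqrt(2)*a + 1344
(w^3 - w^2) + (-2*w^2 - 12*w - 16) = w^3 - 3*w^2 - 12*w - 16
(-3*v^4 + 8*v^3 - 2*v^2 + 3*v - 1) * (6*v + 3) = -18*v^5 + 39*v^4 + 12*v^3 + 12*v^2 + 3*v - 3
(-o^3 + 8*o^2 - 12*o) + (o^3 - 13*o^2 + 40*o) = -5*o^2 + 28*o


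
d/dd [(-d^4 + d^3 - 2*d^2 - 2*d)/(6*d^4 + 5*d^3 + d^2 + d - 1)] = (-11*d^6 + 22*d^5 + 44*d^4 + 26*d^3 - 3*d^2 + 4*d + 2)/(36*d^8 + 60*d^7 + 37*d^6 + 22*d^5 - d^4 - 8*d^3 - d^2 - 2*d + 1)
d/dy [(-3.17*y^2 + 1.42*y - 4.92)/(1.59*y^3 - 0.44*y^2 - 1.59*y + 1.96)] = (5.0403*y^4 - 4.5156*y^3 + 29.1335*y^2 - 16.756*y - 5.0396)/(2.5281*y^6 - 1.3992*y^5 - 4.8626*y^4 + 7.632*y^3 + 0.8033*y^2 - 6.2328*y + 3.8416)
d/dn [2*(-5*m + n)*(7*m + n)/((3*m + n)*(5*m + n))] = 4*m*(155*m^2 + 50*m*n + 3*n^2)/(225*m^4 + 240*m^3*n + 94*m^2*n^2 + 16*m*n^3 + n^4)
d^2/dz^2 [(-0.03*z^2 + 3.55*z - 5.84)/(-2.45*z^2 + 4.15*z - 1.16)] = (2.22044604925031e-16*z^4 - 42.0077*z^3 + 209.81604*z^2 - 295.7346*z + 133.865576)/(14.706125*z^6 - 74.731125*z^5 + 147.474075*z^4 - 142.239175*z^3 + 69.82446*z^2 - 16.75272*z + 1.560896)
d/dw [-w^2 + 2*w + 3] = 2 - 2*w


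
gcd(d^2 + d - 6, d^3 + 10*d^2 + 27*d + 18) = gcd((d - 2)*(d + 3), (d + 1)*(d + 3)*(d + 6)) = d + 3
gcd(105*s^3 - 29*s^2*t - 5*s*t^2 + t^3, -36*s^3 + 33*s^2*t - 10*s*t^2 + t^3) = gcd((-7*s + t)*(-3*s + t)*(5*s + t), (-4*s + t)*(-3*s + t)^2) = 3*s - t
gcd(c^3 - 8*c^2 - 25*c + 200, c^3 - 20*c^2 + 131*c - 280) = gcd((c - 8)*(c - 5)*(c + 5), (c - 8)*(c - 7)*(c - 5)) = c^2 - 13*c + 40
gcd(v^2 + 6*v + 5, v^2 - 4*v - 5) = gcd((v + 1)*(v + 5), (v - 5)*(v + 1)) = v + 1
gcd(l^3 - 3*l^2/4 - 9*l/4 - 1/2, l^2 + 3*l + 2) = l + 1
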